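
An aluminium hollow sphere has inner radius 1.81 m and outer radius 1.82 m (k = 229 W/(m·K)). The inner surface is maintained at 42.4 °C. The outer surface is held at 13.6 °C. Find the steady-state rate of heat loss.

Q = 27300 kW

Q = 4πk·ΔT/(1/r₁ − 1/r₂) = 4π × 229 × 28.8 / (1/1.81 − 1/1.82) = 2.73×10^7 W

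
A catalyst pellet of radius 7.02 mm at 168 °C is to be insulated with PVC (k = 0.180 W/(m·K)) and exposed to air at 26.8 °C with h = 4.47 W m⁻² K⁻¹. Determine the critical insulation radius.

For a sphere, r_cr = 2k_ins/h = 2·0.180/4.47 = 0.0805 m = 8.05 cm

r_cr = 8.05 cm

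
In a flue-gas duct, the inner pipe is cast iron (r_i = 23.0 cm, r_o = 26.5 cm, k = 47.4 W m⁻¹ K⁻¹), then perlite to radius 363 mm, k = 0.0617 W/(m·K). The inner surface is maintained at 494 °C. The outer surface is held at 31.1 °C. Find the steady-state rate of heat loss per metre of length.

Treat each layer as a resistance in series:
  R'_cast iron = ln(0.265/0.230)/(2πk) = 0.1417/(2π·47.4) = 4.756×10^-4 m·K/W
  R'_perlite = ln(0.363/0.265)/(2πk) = 0.3147/(2π·0.0617) = 0.8117 m·K/W
ΣR = 4.756×10^-4 + 0.8117 = 0.8122 m·K/W
Q' = ΔT/ΣR = (494 °C − 31.1 °C)/0.8122 = 570 W/m

Q' = 570 W/m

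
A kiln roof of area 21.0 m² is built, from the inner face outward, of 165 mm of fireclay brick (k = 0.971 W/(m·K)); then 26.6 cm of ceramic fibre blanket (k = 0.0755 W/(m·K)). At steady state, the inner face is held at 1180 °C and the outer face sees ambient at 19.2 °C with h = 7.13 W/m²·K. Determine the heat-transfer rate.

Q = 6.36 kW

Treat each layer as a resistance in series:
  R_fireclay brick = L/(kA) = 0.165/(0.971·21.0) = 0.008092 K/W
  R_ceramic fibre blanket = L/(kA) = 0.266/(0.0755·21.0) = 0.1678 K/W
  R_conv,out = 1/(hA) = 1/(7.13·21.0) = 0.006679 K/W
ΣR = 0.008092 + 0.1678 + 0.006679 = 0.1826 K/W
Q = ΔT/ΣR = (1180 °C − 19.2 °C)/0.1826 = 6360 W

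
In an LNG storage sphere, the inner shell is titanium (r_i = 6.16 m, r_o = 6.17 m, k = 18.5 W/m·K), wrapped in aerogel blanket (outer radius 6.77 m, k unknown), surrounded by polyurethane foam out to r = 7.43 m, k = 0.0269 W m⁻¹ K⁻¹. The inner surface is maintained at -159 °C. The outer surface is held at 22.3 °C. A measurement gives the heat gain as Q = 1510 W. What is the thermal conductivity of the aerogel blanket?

k = 0.0141 W/m·K

ΣR = ΔT/Q = |-159 − 22.3|/1510 = 0.1201 K/W
Known resistances:
  R_titanium = (1/6.16 − 1/6.17)/(4πk) = 2.631×10^-4/(4π·18.5) = 1.132×10^-6 K/W
  R_polyurethane foam = (1/6.77 − 1/7.43)/(4πk) = 0.01312/(4π·0.0269) = 0.03882 K/W
R_aerogel blanket = ΣR − ΣR_known = 0.1201 − 0.03882 = 0.08128 K/W
(1/r₁−1/r₂)/(4πk) = 0.08128 ⇒ k = 0.01436/(4π·0.08128) = 0.0141 W/m·K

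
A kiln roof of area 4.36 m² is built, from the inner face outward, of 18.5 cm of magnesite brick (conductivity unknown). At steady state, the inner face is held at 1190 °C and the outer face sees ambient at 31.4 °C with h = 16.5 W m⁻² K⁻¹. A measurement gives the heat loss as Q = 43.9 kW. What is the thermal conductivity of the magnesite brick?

ΣR = ΔT/Q = |1190 − 31.4|/43900 = 0.02639 K/W
Known resistances:
  R_conv,out = 1/(hA) = 1/(16.5·4.36) = 0.01390 K/W
R_magnesite brick = ΣR − ΣR_known = 0.02639 − 0.01390 = 0.01249 K/W
L/(kA) = 0.01249 ⇒ k = 0.185/(0.01249·4.36) = 3.40 W/m·K

k = 3.40 W/m·K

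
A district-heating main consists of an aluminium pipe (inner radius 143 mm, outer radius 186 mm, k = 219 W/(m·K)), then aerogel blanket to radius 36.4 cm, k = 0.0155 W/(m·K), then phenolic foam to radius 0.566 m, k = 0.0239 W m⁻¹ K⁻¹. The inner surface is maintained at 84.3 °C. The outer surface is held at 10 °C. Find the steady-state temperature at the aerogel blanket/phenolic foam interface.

T = 32.2 °C

Series thermal resistances, inner to outer:
  R'_aluminium = ln(0.186/0.143)/(2πk) = 0.2629/(2π·219) = 1.911×10^-4 m·K/W
  R'_aerogel blanket = ln(0.364/0.186)/(2πk) = 0.6714/(2π·0.0155) = 6.894 m·K/W
  R'_phenolic foam = ln(0.566/0.364)/(2πk) = 0.4414/(2π·0.0239) = 2.940 m·K/W
ΣR = 1.911×10^-4 + 6.894 + 2.940 = 9.834 m·K/W
Q' = ΔT/ΣR = (84.3 °C − 10 °C)/9.834 = 7.555 W/m
From the inner boundary to the aerogel blanket/phenolic foam interface, ΣR_partial = 6.894 m·K/W.
T_interface = T_in − Q'·ΣR_partial = 84.3 °C − (7.555)(6.894) = 32.2 °C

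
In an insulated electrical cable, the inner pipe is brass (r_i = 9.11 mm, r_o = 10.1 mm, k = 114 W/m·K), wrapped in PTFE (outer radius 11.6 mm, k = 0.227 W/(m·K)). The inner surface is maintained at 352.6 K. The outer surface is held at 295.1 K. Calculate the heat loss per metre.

Treat each layer as a resistance in series:
  R'_brass = ln(0.0101/0.00911)/(2πk) = 0.1032/(2π·114) = 1.440×10^-4 m·K/W
  R'_PTFE = ln(0.0116/0.0101)/(2πk) = 0.1385/(2π·0.227) = 0.09708 m·K/W
ΣR = 1.440×10^-4 + 0.09708 = 0.09722 m·K/W
Q' = ΔT/ΣR = (352.6 K − 295.1 K)/0.09722 = 591 W/m

Q' = 591 W/m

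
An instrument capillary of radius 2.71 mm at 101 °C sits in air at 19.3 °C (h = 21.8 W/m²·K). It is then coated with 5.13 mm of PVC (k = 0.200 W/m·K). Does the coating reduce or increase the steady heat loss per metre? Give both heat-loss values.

increases: 30.3 → 46.0 W/m

Critical radius for a cylinder: r_cr = k/h = 0.00917 m = 0.917 cm.
Outer radius after coating: r₂ = 0.00271 + 0.00513 = 0.00784 m.
Since r₁ < r_cr and r₂ ≤ r_cr, the coating moves toward the maximum at r_cr — heat loss rises.
Bare: R = 1/(2πr₁h) = 2.694 m·K/W; Q = 81.7/2.694 = 30.3 W/m.
Coated: R = R_cond + R_conv = 1.777 m·K/W; Q = 81.7/1.777 = 46.0 W/m.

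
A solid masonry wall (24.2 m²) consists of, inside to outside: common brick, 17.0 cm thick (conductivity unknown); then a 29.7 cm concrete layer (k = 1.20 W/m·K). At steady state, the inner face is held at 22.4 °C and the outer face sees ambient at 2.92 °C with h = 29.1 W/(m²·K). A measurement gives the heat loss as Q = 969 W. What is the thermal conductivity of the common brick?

k = 0.831 W/m·K

ΣR = ΔT/Q = |22.4 − 2.92|/969 = 0.02010 K/W
Known resistances:
  R_concrete = L/(kA) = 0.297/(1.20·24.2) = 0.01023 K/W
  R_conv,out = 1/(hA) = 1/(29.1·24.2) = 0.001420 K/W
R_common brick = ΣR − ΣR_known = 0.02010 − 0.01165 = 0.008450 K/W
L/(kA) = 0.008450 ⇒ k = 0.170/(0.008450·24.2) = 0.831 W/m·K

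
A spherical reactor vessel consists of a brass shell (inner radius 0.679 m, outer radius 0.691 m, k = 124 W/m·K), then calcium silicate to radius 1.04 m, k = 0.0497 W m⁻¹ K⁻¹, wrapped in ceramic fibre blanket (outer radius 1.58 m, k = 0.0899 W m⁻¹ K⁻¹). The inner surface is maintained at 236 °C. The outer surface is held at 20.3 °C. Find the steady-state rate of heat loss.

Q = 202 W

Resistance network (inner→outer):
  R_brass = (1/0.679 − 1/0.691)/(4πk) = 0.02558/(4π·124) = 1.641×10^-5 K/W
  R_calcium silicate = (1/0.691 − 1/1.04)/(4πk) = 0.4856/(4π·0.0497) = 0.7776 K/W
  R_ceramic fibre blanket = (1/1.04 − 1/1.58)/(4πk) = 0.3286/(4π·0.0899) = 0.2909 K/W
ΣR = 1.641×10^-5 + 0.7776 + 0.2909 = 1.069 K/W
Q = ΔT/ΣR = (236 °C − 20.3 °C)/1.069 = 202 W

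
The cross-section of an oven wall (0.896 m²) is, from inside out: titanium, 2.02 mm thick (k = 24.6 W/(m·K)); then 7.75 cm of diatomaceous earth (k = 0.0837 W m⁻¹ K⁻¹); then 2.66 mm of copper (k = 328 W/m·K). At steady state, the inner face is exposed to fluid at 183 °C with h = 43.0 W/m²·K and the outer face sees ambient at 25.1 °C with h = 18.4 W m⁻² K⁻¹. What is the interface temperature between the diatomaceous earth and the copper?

Series thermal resistances, inner to outer:
  R_conv,in = 1/(hA) = 1/(43.0·0.896) = 0.02596 K/W
  R_titanium = L/(kA) = 0.00202/(24.6·0.896) = 9.164×10^-5 K/W
  R_diatomaceous earth = L/(kA) = 0.0775/(0.0837·0.896) = 1.033 K/W
  R_copper = L/(kA) = 0.00266/(328·0.896) = 9.051×10^-6 K/W
  R_conv,out = 1/(hA) = 1/(18.4·0.896) = 0.06066 K/W
ΣR = 0.02596 + 9.164×10^-5 + 1.033 + 9.051×10^-6 + 0.06066 = 1.120 K/W
Q = ΔT/ΣR = (183 °C − 25.1 °C)/1.120 = 141.0 W
From the inner boundary to the diatomaceous earth/copper interface, ΣR_partial = 1.059 K/W.
T_interface = T_in − Q·ΣR_partial = 183 °C − (141.0)(1.059) = 33.7 °C

T = 33.7 °C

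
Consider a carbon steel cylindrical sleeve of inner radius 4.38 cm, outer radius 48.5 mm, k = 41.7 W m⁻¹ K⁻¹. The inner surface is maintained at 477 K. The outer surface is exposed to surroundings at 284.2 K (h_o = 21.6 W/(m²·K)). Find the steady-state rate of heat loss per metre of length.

Q' = 1270 W/m

Treat each layer as a resistance in series:
  R'_carbon steel = ln(0.0485/0.0438)/(2πk) = 0.1019/(2π·41.7) = 3.890×10^-4 m·K/W
  R'_conv,out = 1/(2πr h) = 1/(2π·0.0485·21.6) = 0.1519 m·K/W
ΣR = 3.890×10^-4 + 0.1519 = 0.1523 m·K/W
Q' = ΔT/ΣR = (477 K − 284.2 K)/0.1523 = 1270 W/m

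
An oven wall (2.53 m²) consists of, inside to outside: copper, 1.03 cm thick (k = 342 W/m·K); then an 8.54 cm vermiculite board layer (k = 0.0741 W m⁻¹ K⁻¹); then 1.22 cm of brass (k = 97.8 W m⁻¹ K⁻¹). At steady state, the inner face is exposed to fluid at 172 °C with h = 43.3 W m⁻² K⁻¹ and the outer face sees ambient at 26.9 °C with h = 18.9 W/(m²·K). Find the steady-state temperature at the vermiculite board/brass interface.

Resistance network (inner→outer):
  R_conv,in = 1/(hA) = 1/(43.3·2.53) = 0.009128 K/W
  R_copper = L/(kA) = 0.0103/(342·2.53) = 1.190×10^-5 K/W
  R_vermiculite board = L/(kA) = 0.0854/(0.0741·2.53) = 0.4555 K/W
  R_brass = L/(kA) = 0.0122/(97.8·2.53) = 4.931×10^-5 K/W
  R_conv,out = 1/(hA) = 1/(18.9·2.53) = 0.02091 K/W
ΣR = 0.009128 + 1.190×10^-5 + 0.4555 + 4.931×10^-5 + 0.02091 = 0.4856 K/W
Q = ΔT/ΣR = (172 °C − 26.9 °C)/0.4856 = 298.8 W
From the inner boundary to the vermiculite board/brass interface, ΣR_partial = 0.4646 K/W.
T_interface = T_in − Q·ΣR_partial = 172 °C − (298.8)(0.4646) = 33.2 °C

T = 33.2 °C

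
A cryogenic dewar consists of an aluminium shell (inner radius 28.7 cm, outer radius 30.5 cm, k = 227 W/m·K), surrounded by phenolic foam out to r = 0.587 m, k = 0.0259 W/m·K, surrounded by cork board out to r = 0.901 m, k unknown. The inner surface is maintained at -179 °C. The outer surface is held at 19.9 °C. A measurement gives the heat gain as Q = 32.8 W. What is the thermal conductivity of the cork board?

k = 0.0386 W/m·K

ΣR = ΔT/Q = |-179 − 19.9|/32.8 = 6.064 K/W
Known resistances:
  R_aluminium = (1/0.287 − 1/0.305)/(4πk) = 0.2056/(4π·227) = 7.209×10^-5 K/W
  R_phenolic foam = (1/0.305 − 1/0.587)/(4πk) = 1.575/(4π·0.0259) = 4.840 K/W
R_cork board = ΣR − ΣR_known = 6.064 − 4.840 = 1.224 K/W
(1/r₁−1/r₂)/(4πk) = 1.224 ⇒ k = 0.5937/(4π·1.224) = 0.0386 W/m·K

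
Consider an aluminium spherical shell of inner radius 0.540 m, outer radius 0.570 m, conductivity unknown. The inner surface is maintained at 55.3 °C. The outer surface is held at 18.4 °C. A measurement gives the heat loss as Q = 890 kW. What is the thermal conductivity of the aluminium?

k = 187 W/m·K

ΣR = ΔT/Q = |55.3 − 18.4|/8.90×10^5 = 4.146×10^-5 K/W
(1/r₁−1/r₂)/(4πk) = 4.146×10^-5 ⇒ k = 0.09747/(4π·4.146×10^-5) = 187 W/m·K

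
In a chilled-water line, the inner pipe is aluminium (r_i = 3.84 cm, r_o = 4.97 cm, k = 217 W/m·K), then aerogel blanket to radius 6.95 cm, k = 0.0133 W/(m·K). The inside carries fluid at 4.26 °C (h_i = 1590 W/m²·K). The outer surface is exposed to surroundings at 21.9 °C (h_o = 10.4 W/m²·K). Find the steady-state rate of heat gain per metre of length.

Treat each layer as a resistance in series:
  R'_conv,in = 1/(2πr h) = 1/(2π·0.0384·1590) = 0.002607 m·K/W
  R'_aluminium = ln(0.0497/0.0384)/(2πk) = 0.2579/(2π·217) = 1.892×10^-4 m·K/W
  R'_aerogel blanket = ln(0.0695/0.0497)/(2πk) = 0.3353/(2π·0.0133) = 4.013 m·K/W
  R'_conv,out = 1/(2πr h) = 1/(2π·0.0695·10.4) = 0.2202 m·K/W
ΣR = 0.002607 + 1.892×10^-4 + 4.013 + 0.2202 = 4.236 m·K/W
Q' = ΔT/ΣR = (4.26 °C − 21.9 °C)/4.236 = -4.16 W/m
(Negative Q' ⇒ heat flows inward; heat gain = 4.16 W/m.)

Q' = 4.16 W/m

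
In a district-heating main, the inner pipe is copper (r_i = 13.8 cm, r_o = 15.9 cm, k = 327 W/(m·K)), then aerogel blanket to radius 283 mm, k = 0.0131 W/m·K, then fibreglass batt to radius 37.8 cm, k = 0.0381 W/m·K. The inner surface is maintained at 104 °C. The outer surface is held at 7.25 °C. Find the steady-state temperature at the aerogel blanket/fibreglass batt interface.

T = 21.5 °C

Treat each layer as a resistance in series:
  R'_copper = ln(0.159/0.138)/(2πk) = 0.1417/(2π·327) = 6.894×10^-5 m·K/W
  R'_aerogel blanket = ln(0.283/0.159)/(2πk) = 0.5765/(2π·0.0131) = 7.005 m·K/W
  R'_fibreglass batt = ln(0.378/0.283)/(2πk) = 0.2894/(2π·0.0381) = 1.209 m·K/W
ΣR = 6.894×10^-5 + 7.005 + 1.209 = 8.214 m·K/W
Q' = ΔT/ΣR = (104 °C − 7.25 °C)/8.214 = 11.78 W/m
From the inner boundary to the aerogel blanket/fibreglass batt interface, ΣR_partial = 7.005 m·K/W.
T_interface = T_in − Q'·ΣR_partial = 104 °C − (11.78)(7.005) = 21.5 °C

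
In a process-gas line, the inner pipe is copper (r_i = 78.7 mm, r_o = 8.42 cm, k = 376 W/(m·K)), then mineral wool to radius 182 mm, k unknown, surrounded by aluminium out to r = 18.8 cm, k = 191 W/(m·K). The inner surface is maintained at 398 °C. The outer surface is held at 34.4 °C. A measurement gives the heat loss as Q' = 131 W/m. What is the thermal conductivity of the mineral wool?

ΣR = ΔT/Q' = |398 − 34.4|/131 = 2.776 m·K/W
Known resistances:
  R'_copper = ln(0.0842/0.0787)/(2πk) = 0.06755/(2π·376) = 2.859×10^-5 m·K/W
  R'_aluminium = ln(0.188/0.182)/(2πk) = 0.03244/(2π·191) = 2.703×10^-5 m·K/W
R_mineral wool = ΣR − ΣR_known = 2.776 − 5.562×10^-5 = 2.776 m·K/W
ln(r₂/r₁)/(2πk) = 2.776 ⇒ k = 0.7708/(2π·2.776) = 0.0442 W/m·K

k = 0.0442 W/m·K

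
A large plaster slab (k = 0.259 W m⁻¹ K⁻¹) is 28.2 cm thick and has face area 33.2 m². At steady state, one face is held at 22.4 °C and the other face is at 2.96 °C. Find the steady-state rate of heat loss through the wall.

Q = 593 W

Q = kA·ΔT/L = 0.259 × 33.2 × |22.4 °C − 2.96 °C| / 0.282 = 593 W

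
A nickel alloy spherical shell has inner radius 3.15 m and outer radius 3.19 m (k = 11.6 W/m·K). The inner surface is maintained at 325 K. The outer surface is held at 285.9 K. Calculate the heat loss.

Q = 1430 kW

Q = 4πk·ΔT/(1/r₁ − 1/r₂) = 4π × 11.6 × 39.1 / (1/3.15 − 1/3.19) = 1.43×10^6 W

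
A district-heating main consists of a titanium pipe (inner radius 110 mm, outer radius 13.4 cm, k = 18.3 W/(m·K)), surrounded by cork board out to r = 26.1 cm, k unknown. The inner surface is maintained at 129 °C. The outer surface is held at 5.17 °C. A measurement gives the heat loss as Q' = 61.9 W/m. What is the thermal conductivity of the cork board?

k = 0.0531 W/m·K

ΣR = ΔT/Q' = |129 − 5.17|/61.9 = 2.000 m·K/W
Known resistances:
  R'_titanium = ln(0.134/0.110)/(2πk) = 0.1974/(2π·18.3) = 0.001716 m·K/W
R_cork board = ΣR − ΣR_known = 2.000 − 0.001716 = 1.998 m·K/W
ln(r₂/r₁)/(2πk) = 1.998 ⇒ k = 0.6667/(2π·1.998) = 0.0531 W/m·K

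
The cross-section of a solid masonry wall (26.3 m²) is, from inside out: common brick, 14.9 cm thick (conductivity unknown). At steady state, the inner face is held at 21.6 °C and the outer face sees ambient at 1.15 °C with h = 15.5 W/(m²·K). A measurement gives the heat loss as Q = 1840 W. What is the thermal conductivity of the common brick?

k = 0.654 W/m·K

ΣR = ΔT/Q = |21.6 − 1.15|/1840 = 0.01111 K/W
Known resistances:
  R_conv,out = 1/(hA) = 1/(15.5·26.3) = 0.002453 K/W
R_common brick = ΣR − ΣR_known = 0.01111 − 0.002453 = 0.008657 K/W
L/(kA) = 0.008657 ⇒ k = 0.149/(0.008657·26.3) = 0.654 W/m·K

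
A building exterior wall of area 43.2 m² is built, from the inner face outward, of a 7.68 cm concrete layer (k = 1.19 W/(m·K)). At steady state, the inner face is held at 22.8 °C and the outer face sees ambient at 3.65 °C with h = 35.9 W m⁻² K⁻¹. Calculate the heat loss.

Treat each layer as a resistance in series:
  R_concrete = L/(kA) = 0.0768/(1.19·43.2) = 0.001494 K/W
  R_conv,out = 1/(hA) = 1/(35.9·43.2) = 6.448×10^-4 K/W
ΣR = 0.001494 + 6.448×10^-4 = 0.002139 K/W
Q = ΔT/ΣR = (22.8 °C − 3.65 °C)/0.002139 = 8950 W

Q = 8.95 kW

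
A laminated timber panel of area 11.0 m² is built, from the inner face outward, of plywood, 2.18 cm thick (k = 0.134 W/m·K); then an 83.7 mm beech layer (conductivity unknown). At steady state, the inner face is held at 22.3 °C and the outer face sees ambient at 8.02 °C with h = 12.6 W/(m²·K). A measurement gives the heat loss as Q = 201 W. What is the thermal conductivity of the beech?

ΣR = ΔT/Q = |22.3 − 8.02|/201 = 0.07104 K/W
Known resistances:
  R_plywood = L/(kA) = 0.0218/(0.134·11.0) = 0.01479 K/W
  R_conv,out = 1/(hA) = 1/(12.6·11.0) = 0.007215 K/W
R_beech = ΣR − ΣR_known = 0.07104 − 0.02201 = 0.04903 K/W
L/(kA) = 0.04903 ⇒ k = 0.0837/(0.04903·11.0) = 0.155 W/m·K

k = 0.155 W/m·K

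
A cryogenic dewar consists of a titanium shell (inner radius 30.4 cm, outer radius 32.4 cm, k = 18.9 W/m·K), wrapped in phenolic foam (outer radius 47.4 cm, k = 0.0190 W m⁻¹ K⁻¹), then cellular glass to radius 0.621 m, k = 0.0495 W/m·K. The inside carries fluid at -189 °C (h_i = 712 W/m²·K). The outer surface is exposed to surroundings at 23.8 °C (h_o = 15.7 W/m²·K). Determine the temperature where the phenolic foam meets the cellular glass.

T = -11.6 °C

Series thermal resistances, inner to outer:
  R_conv,in = 1/(4πr²h) = 1/(4π·0.304²·712) = 0.001209 K/W
  R_titanium = (1/0.304 − 1/0.324)/(4πk) = 0.2031/(4π·18.9) = 8.549×10^-4 K/W
  R_phenolic foam = (1/0.324 − 1/0.474)/(4πk) = 0.9767/(4π·0.0190) = 4.091 K/W
  R_cellular glass = (1/0.474 − 1/0.621)/(4πk) = 0.4994/(4π·0.0495) = 0.8028 K/W
  R_conv,out = 1/(4πr²h) = 1/(4π·0.621²·15.7) = 0.01314 K/W
ΣR = 0.001209 + 8.549×10^-4 + 4.091 + 0.8028 + 0.01314 = 4.909 K/W
Q = ΔT/ΣR = (-189 °C − 23.8 °C)/4.909 = -43.35 W
From the inner boundary to the phenolic foam/cellular glass interface, ΣR_partial = 4.093 K/W.
T_interface = T_in − Q·ΣR_partial = -189 °C − (-43.35)(4.093) = -11.6 °C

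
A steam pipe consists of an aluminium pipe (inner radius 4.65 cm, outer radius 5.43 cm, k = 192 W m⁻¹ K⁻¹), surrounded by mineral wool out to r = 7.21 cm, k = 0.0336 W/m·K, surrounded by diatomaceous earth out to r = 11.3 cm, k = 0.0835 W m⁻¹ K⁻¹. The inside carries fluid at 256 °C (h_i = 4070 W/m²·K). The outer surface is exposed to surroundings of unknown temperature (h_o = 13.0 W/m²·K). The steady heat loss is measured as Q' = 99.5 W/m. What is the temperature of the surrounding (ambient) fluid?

T_out = 26.3 °C

Sum the resistances:
  R'_conv,in = 1/(2πr h) = 1/(2π·0.0465·4070) = 8.410×10^-4 m·K/W
  R'_aluminium = ln(0.0543/0.0465)/(2πk) = 0.1551/(2π·192) = 1.285×10^-4 m·K/W
  R'_mineral wool = ln(0.0721/0.0543)/(2πk) = 0.2835/(2π·0.0336) = 1.343 m·K/W
  R'_diatomaceous earth = ln(0.113/0.0721)/(2πk) = 0.4493/(2π·0.0835) = 0.8565 m·K/W
  R'_conv,out = 1/(2πr h) = 1/(2π·0.113·13.0) = 0.1083 m·K/W
ΣR = 2.309 m·K/W
ΔT = Q'·ΣR = 99.5 × 2.309 = 229.7 K
Heat flows outward, so T_out = T_in − ΔT = 256 − 229.7 = 26.3 °C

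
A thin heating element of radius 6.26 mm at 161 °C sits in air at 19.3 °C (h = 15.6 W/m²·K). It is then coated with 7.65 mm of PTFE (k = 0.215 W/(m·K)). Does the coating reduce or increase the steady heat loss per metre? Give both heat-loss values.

Critical radius for a cylinder: r_cr = k/h = 0.0138 m = 1.38 cm.
Outer radius after coating: r₂ = 0.00626 + 0.00765 = 0.01391 m.
r₁ < r_cr < r₂: heat loss rises to a maximum at r_cr then falls. Whether the coating helps depends on whether Q(r₂) has dropped back below Q(r₁).
Bare: R = 1/(2πr₁h) = 1.630 m·K/W; Q = 141.7/1.630 = 86.9 W/m.
Coated: R = R_cond + R_conv = 1.324 m·K/W; Q = 141.7/1.324 = 107 W/m.

increases: 86.9 → 107 W/m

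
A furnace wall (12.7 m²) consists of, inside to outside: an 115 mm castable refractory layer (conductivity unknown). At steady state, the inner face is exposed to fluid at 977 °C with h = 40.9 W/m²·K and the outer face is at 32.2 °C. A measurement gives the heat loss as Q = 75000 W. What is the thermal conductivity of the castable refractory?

k = 0.848 W/m·K

ΣR = ΔT/Q = |977 − 32.2|/75000 = 0.01260 K/W
Known resistances:
  R_conv,in = 1/(hA) = 1/(40.9·12.7) = 0.001925 K/W
R_castable refractory = ΣR − ΣR_known = 0.01260 − 0.001925 = 0.01068 K/W
L/(kA) = 0.01068 ⇒ k = 0.115/(0.01068·12.7) = 0.848 W/m·K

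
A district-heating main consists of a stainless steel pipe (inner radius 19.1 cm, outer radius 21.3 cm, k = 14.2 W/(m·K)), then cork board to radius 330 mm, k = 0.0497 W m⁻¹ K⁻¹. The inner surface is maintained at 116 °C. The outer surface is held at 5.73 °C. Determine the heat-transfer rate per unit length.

Q' = 78.6 W/m

Resistance network (inner→outer):
  R'_stainless steel = ln(0.213/0.191)/(2πk) = 0.1090/(2π·14.2) = 0.001222 m·K/W
  R'_cork board = ln(0.330/0.213)/(2πk) = 0.4378/(2π·0.0497) = 1.402 m·K/W
ΣR = 0.001222 + 1.402 = 1.403 m·K/W
Q' = ΔT/ΣR = (116 °C − 5.73 °C)/1.403 = 78.6 W/m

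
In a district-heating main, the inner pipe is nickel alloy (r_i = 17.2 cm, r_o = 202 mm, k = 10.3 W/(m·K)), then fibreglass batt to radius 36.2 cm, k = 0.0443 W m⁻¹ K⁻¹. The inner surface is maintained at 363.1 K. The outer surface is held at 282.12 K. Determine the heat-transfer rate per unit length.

Series thermal resistances, inner to outer:
  R'_nickel alloy = ln(0.202/0.172)/(2πk) = 0.1608/(2π·10.3) = 0.002484 m·K/W
  R'_fibreglass batt = ln(0.362/0.202)/(2πk) = 0.5834/(2π·0.0443) = 2.096 m·K/W
ΣR = 0.002484 + 2.096 = 2.098 m·K/W
Q' = ΔT/ΣR = (363.1 K − 282.12 K)/2.098 = 38.6 W/m

Q' = 38.6 W/m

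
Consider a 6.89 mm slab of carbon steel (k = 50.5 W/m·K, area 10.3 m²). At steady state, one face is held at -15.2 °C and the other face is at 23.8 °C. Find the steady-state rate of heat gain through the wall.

Q = 2.94×10^6 W

Q = kA·ΔT/L = 50.5 × 10.3 × |-15.2 °C − 23.8 °C| / 0.00689 = 2.94×10^6 W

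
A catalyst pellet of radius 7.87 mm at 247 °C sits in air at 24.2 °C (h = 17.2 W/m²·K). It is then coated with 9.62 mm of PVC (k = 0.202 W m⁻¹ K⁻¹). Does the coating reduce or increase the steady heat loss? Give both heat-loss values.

Critical radius for a sphere: r_cr = 2k/h = 0.0235 m = 2.35 cm.
Outer radius after coating: r₂ = 0.00787 + 0.00962 = 0.01749 m.
Since r₁ < r_cr and r₂ ≤ r_cr, the coating moves toward the maximum at r_cr — heat loss rises.
Bare: R = 1/(4πr₁²h) = 74.70 K/W; Q = 222.8/74.70 = 2.98 W.
Coated: R = R_cond + R_conv = 42.66 K/W; Q = 222.8/42.66 = 5.22 W.

increases: 2.98 → 5.22 W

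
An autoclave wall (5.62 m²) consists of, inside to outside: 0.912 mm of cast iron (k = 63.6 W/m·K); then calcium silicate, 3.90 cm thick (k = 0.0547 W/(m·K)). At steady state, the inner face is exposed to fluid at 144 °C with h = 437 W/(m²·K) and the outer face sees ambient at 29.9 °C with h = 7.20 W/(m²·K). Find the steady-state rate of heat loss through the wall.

Q = 751 W

Treat each layer as a resistance in series:
  R_conv,in = 1/(hA) = 1/(437·5.62) = 4.072×10^-4 K/W
  R_cast iron = L/(kA) = 9.12×10^-4/(63.6·5.62) = 2.552×10^-6 K/W
  R_calcium silicate = L/(kA) = 0.0390/(0.0547·5.62) = 0.1269 K/W
  R_conv,out = 1/(hA) = 1/(7.20·5.62) = 0.02471 K/W
ΣR = 4.072×10^-4 + 2.552×10^-6 + 0.1269 + 0.02471 = 0.1520 K/W
Q = ΔT/ΣR = (144 °C − 29.9 °C)/0.1520 = 751 W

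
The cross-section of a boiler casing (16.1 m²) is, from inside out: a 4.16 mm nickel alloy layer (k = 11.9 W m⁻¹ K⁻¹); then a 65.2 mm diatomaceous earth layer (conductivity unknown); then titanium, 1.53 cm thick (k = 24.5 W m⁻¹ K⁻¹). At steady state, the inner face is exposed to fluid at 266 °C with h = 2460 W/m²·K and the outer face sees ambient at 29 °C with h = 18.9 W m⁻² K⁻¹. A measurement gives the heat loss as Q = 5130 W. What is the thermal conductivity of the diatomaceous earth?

ΣR = ΔT/Q = |266 − 29|/5130 = 0.04620 K/W
Known resistances:
  R_conv,in = 1/(hA) = 1/(2460·16.1) = 2.525×10^-5 K/W
  R_nickel alloy = L/(kA) = 0.00416/(11.9·16.1) = 2.171×10^-5 K/W
  R_titanium = L/(kA) = 0.0153/(24.5·16.1) = 3.879×10^-5 K/W
  R_conv,out = 1/(hA) = 1/(18.9·16.1) = 0.003286 K/W
R_diatomaceous earth = ΣR − ΣR_known = 0.04620 − 0.003372 = 0.04283 K/W
L/(kA) = 0.04283 ⇒ k = 0.0652/(0.04283·16.1) = 0.0946 W/m·K

k = 0.0946 W/m·K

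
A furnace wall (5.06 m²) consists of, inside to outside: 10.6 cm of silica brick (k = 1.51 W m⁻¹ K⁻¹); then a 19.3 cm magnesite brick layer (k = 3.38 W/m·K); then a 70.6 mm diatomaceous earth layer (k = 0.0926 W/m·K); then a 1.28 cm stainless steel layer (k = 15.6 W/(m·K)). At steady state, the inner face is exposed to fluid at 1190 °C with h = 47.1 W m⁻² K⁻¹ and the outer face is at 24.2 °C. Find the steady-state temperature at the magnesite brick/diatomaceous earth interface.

Treat each layer as a resistance in series:
  R_conv,in = 1/(hA) = 1/(47.1·5.06) = 0.004196 K/W
  R_silica brick = L/(kA) = 0.106/(1.51·5.06) = 0.01387 K/W
  R_magnesite brick = L/(kA) = 0.193/(3.38·5.06) = 0.01128 K/W
  R_diatomaceous earth = L/(kA) = 0.0706/(0.0926·5.06) = 0.1507 K/W
  R_stainless steel = L/(kA) = 0.0128/(15.6·5.06) = 1.622×10^-4 K/W
ΣR = 0.004196 + 0.01387 + 0.01128 + 0.1507 + 1.622×10^-4 = 0.1802 K/W
Q = ΔT/ΣR = (1190 °C − 24.2 °C)/0.1802 = 6469 W
From the inner boundary to the magnesite brick/diatomaceous earth interface, ΣR_partial = 0.02935 K/W.
T_interface = T_in − Q·ΣR_partial = 1190 °C − (6469)(0.02935) = 1000 °C

T = 1000 °C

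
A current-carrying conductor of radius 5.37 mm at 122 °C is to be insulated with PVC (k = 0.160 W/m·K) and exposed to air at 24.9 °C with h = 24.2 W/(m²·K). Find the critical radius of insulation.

For a cylinder, r_cr = k_ins/h = 0.160/24.2 = 0.00661 m = 0.661 cm

r_cr = 0.661 cm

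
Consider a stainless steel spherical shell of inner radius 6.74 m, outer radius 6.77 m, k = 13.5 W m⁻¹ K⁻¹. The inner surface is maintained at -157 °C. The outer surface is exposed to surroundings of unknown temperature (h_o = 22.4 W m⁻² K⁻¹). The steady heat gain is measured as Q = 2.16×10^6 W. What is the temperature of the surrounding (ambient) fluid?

T_out = 18.8 °C

Series resistances:
  R_stainless steel = (1/6.74 − 1/6.77)/(4πk) = 6.575×10^-4/(4π·13.5) = 3.876×10^-6 K/W
  R_conv,out = 1/(4πr²h) = 1/(4π·6.77²·22.4) = 7.751×10^-5 K/W
ΣR = 8.139×10^-5 K/W
ΔT = Q·ΣR = 2.16×10^6 × 8.139×10^-5 = 175.8 K
Heat flows inward, so T_out = T_in + ΔT = -157 + 175.8 = 18.8 °C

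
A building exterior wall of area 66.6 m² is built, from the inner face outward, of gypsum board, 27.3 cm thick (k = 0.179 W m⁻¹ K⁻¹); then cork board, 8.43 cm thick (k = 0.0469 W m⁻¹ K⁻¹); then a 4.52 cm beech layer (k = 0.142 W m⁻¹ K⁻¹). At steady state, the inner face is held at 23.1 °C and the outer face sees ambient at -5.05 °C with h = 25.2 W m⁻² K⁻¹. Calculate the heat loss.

Q = 509 W

Series thermal resistances, inner to outer:
  R_gypsum board = L/(kA) = 0.273/(0.179·66.6) = 0.02290 K/W
  R_cork board = L/(kA) = 0.0843/(0.0469·66.6) = 0.02699 K/W
  R_beech = L/(kA) = 0.0452/(0.142·66.6) = 0.004779 K/W
  R_conv,out = 1/(hA) = 1/(25.2·66.6) = 5.958×10^-4 K/W
ΣR = 0.02290 + 0.02699 + 0.004779 + 5.958×10^-4 = 0.05526 K/W
Q = ΔT/ΣR = (23.1 °C − -5.05 °C)/0.05526 = 509 W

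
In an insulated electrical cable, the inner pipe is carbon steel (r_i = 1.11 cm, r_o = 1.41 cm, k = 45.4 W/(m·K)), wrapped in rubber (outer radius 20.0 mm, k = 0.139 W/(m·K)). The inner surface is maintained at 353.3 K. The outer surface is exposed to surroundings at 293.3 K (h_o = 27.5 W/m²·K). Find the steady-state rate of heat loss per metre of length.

Q' = 86.9 W/m

Treat each layer as a resistance in series:
  R'_carbon steel = ln(0.0141/0.0111)/(2πk) = 0.2392/(2π·45.4) = 8.386×10^-4 m·K/W
  R'_rubber = ln(0.0200/0.0141)/(2πk) = 0.3496/(2π·0.139) = 0.4002 m·K/W
  R'_conv,out = 1/(2πr h) = 1/(2π·0.0200·27.5) = 0.2894 m·K/W
ΣR = 8.386×10^-4 + 0.4002 + 0.2894 = 0.6904 m·K/W
Q' = ΔT/ΣR = (353.3 K − 293.3 K)/0.6904 = 86.9 W/m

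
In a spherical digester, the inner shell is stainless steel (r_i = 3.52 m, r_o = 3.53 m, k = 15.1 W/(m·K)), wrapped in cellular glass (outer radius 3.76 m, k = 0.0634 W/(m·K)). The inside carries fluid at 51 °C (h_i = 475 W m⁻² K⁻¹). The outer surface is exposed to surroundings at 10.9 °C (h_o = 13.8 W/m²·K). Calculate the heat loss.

Series thermal resistances, inner to outer:
  R_conv,in = 1/(4πr²h) = 1/(4π·3.52²·475) = 1.352×10^-5 K/W
  R_stainless steel = (1/3.52 − 1/3.53)/(4πk) = 8.048×10^-4/(4π·15.1) = 4.241×10^-6 K/W
  R_cellular glass = (1/3.53 − 1/3.76)/(4πk) = 0.01733/(4π·0.0634) = 0.02175 K/W
  R_conv,out = 1/(4πr²h) = 1/(4π·3.76²·13.8) = 4.079×10^-4 K/W
ΣR = 1.352×10^-5 + 4.241×10^-6 + 0.02175 + 4.079×10^-4 = 0.02218 K/W
Q = ΔT/ΣR = (51 °C − 10.9 °C)/0.02218 = 1810 W

Q = 1810 W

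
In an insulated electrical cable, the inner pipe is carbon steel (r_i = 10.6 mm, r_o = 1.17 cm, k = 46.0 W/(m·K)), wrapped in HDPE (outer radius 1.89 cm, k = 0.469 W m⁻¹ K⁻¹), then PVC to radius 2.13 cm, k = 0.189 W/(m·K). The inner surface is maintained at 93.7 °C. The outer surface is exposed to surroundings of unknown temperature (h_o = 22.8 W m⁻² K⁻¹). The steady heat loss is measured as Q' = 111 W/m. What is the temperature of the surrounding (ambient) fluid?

T_out = 28.0 °C

Sum the resistances:
  R'_carbon steel = ln(0.0117/0.0106)/(2πk) = 0.09873/(2π·46.0) = 3.416×10^-4 m·K/W
  R'_HDPE = ln(0.0189/0.0117)/(2πk) = 0.4796/(2π·0.469) = 0.1627 m·K/W
  R'_PVC = ln(0.0213/0.0189)/(2πk) = 0.1195/(2π·0.189) = 0.1007 m·K/W
  R'_conv,out = 1/(2πr h) = 1/(2π·0.0213·22.8) = 0.3277 m·K/W
ΣR = 0.5915 m·K/W
ΔT = Q'·ΣR = 111 × 0.5915 = 65.66 K
Heat flows outward, so T_out = T_in − ΔT = 93.7 − 65.66 = 28.0 °C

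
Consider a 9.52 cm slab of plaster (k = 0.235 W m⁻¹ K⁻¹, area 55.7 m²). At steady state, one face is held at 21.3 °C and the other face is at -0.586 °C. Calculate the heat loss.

Q = kA·ΔT/L = 0.235 × 55.7 × |21.3 °C − -0.586 °C| / 0.0952 = 3010 W

Q = 3010 W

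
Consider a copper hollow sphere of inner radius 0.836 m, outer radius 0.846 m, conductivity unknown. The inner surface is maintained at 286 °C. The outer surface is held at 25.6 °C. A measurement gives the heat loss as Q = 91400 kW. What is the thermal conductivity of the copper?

k = 395 W/m·K

ΣR = ΔT/Q = |286 − 25.6|/9.14×10^7 = 2.849×10^-6 K/W
(1/r₁−1/r₂)/(4πk) = 2.849×10^-6 ⇒ k = 0.01414/(4π·2.849×10^-6) = 395 W/m·K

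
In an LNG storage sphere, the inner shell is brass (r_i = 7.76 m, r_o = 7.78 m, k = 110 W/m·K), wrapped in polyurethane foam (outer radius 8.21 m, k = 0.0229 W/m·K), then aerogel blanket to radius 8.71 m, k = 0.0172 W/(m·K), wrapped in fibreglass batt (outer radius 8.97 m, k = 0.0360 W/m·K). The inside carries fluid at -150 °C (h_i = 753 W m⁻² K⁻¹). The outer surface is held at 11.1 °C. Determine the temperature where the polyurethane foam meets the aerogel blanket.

T = -90.3 °C

Series thermal resistances, inner to outer:
  R_conv,in = 1/(4πr²h) = 1/(4π·7.76²·753) = 1.755×10^-6 K/W
  R_brass = (1/7.76 − 1/7.78)/(4πk) = 3.313×10^-4/(4π·110) = 2.397×10^-7 K/W
  R_polyurethane foam = (1/7.78 − 1/8.21)/(4πk) = 0.006732/(4π·0.0229) = 0.02339 K/W
  R_aerogel blanket = (1/8.21 − 1/8.71)/(4πk) = 0.006992/(4π·0.0172) = 0.03235 K/W
  R_fibreglass batt = (1/8.71 − 1/8.97)/(4πk) = 0.003328/(4π·0.0360) = 0.007356 K/W
ΣR = 1.755×10^-6 + 2.397×10^-7 + 0.02339 + 0.03235 + 0.007356 = 0.06310 K/W
Q = ΔT/ΣR = (-150 °C − 11.1 °C)/0.06310 = -2553 W
From the inner boundary to the polyurethane foam/aerogel blanket interface, ΣR_partial = 0.02339 K/W.
T_interface = T_in − Q·ΣR_partial = -150 °C − (-2553)(0.02339) = -90.3 °C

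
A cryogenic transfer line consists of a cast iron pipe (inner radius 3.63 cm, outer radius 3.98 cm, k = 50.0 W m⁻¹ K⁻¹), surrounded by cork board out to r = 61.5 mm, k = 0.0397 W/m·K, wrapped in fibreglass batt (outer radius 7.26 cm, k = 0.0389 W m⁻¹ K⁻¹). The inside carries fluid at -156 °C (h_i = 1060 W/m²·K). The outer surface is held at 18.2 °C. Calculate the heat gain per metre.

Q' = 71.7 W/m

Resistance network (inner→outer):
  R'_conv,in = 1/(2πr h) = 1/(2π·0.0363·1060) = 0.004136 m·K/W
  R'_cast iron = ln(0.0398/0.0363)/(2πk) = 0.09205/(2π·50.0) = 2.930×10^-4 m·K/W
  R'_cork board = ln(0.0615/0.0398)/(2πk) = 0.4352/(2π·0.0397) = 1.745 m·K/W
  R'_fibreglass batt = ln(0.0726/0.0615)/(2πk) = 0.1659/(2π·0.0389) = 0.6789 m·K/W
ΣR = 0.004136 + 2.930×10^-4 + 1.745 + 0.6789 = 2.428 m·K/W
Q' = ΔT/ΣR = (-156 °C − 18.2 °C)/2.428 = -71.7 W/m
(Negative Q' ⇒ heat flows inward; heat gain = 71.7 W/m.)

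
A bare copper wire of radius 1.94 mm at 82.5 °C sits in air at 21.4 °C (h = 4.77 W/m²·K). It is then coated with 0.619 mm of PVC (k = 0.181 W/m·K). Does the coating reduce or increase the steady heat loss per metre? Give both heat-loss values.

increases: 3.55 → 4.60 W/m

Critical radius for a cylinder: r_cr = k/h = 0.0379 m = 3.79 cm.
Outer radius after coating: r₂ = 0.00194 + 6.19×10^-4 = 0.002559 m.
Since r₁ < r_cr and r₂ ≤ r_cr, the coating moves toward the maximum at r_cr — heat loss rises.
Bare: R = 1/(2πr₁h) = 17.20 m·K/W; Q = 61.1/17.20 = 3.55 W/m.
Coated: R = R_cond + R_conv = 13.28 m·K/W; Q = 61.1/13.28 = 4.60 W/m.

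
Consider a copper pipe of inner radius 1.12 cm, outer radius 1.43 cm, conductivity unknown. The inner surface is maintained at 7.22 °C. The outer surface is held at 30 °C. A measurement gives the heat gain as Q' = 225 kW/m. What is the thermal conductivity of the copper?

k = 384 W/m·K

ΣR = ΔT/Q' = |7.22 − 30|/2.25×10^5 = 1.012×10^-4 m·K/W
ln(r₂/r₁)/(2πk) = 1.012×10^-4 ⇒ k = 0.2443/(2π·1.012×10^-4) = 384 W/m·K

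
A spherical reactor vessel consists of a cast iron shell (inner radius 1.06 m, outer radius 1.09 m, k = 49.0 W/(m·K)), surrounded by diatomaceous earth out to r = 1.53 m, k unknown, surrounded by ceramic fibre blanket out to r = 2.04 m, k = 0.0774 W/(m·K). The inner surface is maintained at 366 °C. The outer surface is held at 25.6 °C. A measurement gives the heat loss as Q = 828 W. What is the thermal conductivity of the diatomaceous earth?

ΣR = ΔT/Q = |366 − 25.6|/828 = 0.4111 K/W
Known resistances:
  R_cast iron = (1/1.06 − 1/1.09)/(4πk) = 0.02597/(4π·49.0) = 4.217×10^-5 K/W
  R_ceramic fibre blanket = (1/1.53 − 1/2.04)/(4πk) = 0.1634/(4π·0.0774) = 0.1680 K/W
R_diatomaceous earth = ΣR − ΣR_known = 0.4111 − 0.1680 = 0.2431 K/W
(1/r₁−1/r₂)/(4πk) = 0.2431 ⇒ k = 0.2638/(4π·0.2431) = 0.0864 W/m·K

k = 0.0864 W/m·K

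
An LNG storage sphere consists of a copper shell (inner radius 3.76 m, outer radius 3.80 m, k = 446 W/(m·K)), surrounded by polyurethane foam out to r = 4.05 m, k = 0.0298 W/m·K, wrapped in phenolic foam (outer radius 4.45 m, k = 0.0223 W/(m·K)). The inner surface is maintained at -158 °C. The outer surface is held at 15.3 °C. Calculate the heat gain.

Q = 1410 W

Resistance network (inner→outer):
  R_copper = (1/3.76 − 1/3.80)/(4πk) = 0.002800/(4π·446) = 4.995×10^-7 K/W
  R_polyurethane foam = (1/3.80 − 1/4.05)/(4πk) = 0.01624/(4π·0.0298) = 0.04338 K/W
  R_phenolic foam = (1/4.05 − 1/4.45)/(4πk) = 0.02219/(4π·0.0223) = 0.07920 K/W
ΣR = 4.995×10^-7 + 0.04338 + 0.07920 = 0.1226 K/W
Q = ΔT/ΣR = (-158 °C − 15.3 °C)/0.1226 = -1410 W
(Negative Q ⇒ heat flows inward; heat gain = 1410 W.)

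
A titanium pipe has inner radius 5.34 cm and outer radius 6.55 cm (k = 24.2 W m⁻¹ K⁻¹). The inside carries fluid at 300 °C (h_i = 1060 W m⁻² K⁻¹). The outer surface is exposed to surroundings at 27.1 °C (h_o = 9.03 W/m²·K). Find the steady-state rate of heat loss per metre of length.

Resistance network (inner→outer):
  R'_conv,in = 1/(2πr h) = 1/(2π·0.0534·1060) = 0.002812 m·K/W
  R'_titanium = ln(0.0655/0.0534)/(2πk) = 0.2042/(2π·24.2) = 0.001343 m·K/W
  R'_conv,out = 1/(2πr h) = 1/(2π·0.0655·9.03) = 0.2691 m·K/W
ΣR = 0.002812 + 0.001343 + 0.2691 = 0.2733 m·K/W
Q' = ΔT/ΣR = (300 °C − 27.1 °C)/0.2733 = 999 W/m

Q' = 999 W/m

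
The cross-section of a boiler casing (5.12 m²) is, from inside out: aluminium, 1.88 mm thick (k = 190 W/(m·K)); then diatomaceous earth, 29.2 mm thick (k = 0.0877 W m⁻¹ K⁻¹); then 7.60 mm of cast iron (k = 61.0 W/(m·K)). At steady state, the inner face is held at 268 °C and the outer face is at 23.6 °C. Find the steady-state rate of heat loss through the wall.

Treat each layer as a resistance in series:
  R_aluminium = L/(kA) = 0.00188/(190·5.12) = 1.933×10^-6 K/W
  R_diatomaceous earth = L/(kA) = 0.0292/(0.0877·5.12) = 0.06503 K/W
  R_cast iron = L/(kA) = 0.00760/(61.0·5.12) = 2.433×10^-5 K/W
ΣR = 1.933×10^-6 + 0.06503 + 2.433×10^-5 = 0.06506 K/W
Q = ΔT/ΣR = (268 °C − 23.6 °C)/0.06506 = 3760 W

Q = 3.76 kW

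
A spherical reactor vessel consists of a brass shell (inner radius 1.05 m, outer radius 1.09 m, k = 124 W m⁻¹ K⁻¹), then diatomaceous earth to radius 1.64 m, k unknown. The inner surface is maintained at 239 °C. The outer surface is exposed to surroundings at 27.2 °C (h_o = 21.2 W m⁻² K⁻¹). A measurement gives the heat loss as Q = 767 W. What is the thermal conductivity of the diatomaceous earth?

ΣR = ΔT/Q = |239 − 27.2|/767 = 0.2761 K/W
Known resistances:
  R_brass = (1/1.05 − 1/1.09)/(4πk) = 0.03495/(4π·124) = 2.243×10^-5 K/W
  R_conv,out = 1/(4πr²h) = 1/(4π·1.64²·21.2) = 0.001396 K/W
R_diatomaceous earth = ΣR − ΣR_known = 0.2761 − 0.001418 = 0.2747 K/W
(1/r₁−1/r₂)/(4πk) = 0.2747 ⇒ k = 0.3077/(4π·0.2747) = 0.0891 W/m·K

k = 0.0891 W/m·K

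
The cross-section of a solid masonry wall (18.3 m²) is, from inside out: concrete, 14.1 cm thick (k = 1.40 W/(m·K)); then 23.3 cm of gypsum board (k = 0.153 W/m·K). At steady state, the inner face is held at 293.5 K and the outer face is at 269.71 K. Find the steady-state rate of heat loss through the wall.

Q = 268 W

Series thermal resistances, inner to outer:
  R_concrete = L/(kA) = 0.141/(1.40·18.3) = 0.005504 K/W
  R_gypsum board = L/(kA) = 0.233/(0.153·18.3) = 0.08322 K/W
ΣR = 0.005504 + 0.08322 = 0.08872 K/W
Q = ΔT/ΣR = (293.5 K − 269.71 K)/0.08872 = 268 W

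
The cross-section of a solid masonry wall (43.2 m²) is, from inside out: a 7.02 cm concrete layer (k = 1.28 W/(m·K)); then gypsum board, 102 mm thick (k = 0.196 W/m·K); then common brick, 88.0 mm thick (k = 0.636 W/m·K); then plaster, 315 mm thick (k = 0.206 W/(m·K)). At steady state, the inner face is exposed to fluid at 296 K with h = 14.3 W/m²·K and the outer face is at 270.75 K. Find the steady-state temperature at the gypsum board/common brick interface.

T = 289.0 K

Resistance network (inner→outer):
  R_conv,in = 1/(hA) = 1/(14.3·43.2) = 0.001619 K/W
  R_concrete = L/(kA) = 0.0702/(1.28·43.2) = 0.001270 K/W
  R_gypsum board = L/(kA) = 0.102/(0.196·43.2) = 0.01205 K/W
  R_common brick = L/(kA) = 0.0880/(0.636·43.2) = 0.003203 K/W
  R_plaster = L/(kA) = 0.315/(0.206·43.2) = 0.03540 K/W
ΣR = 0.001619 + 0.001270 + 0.01205 + 0.003203 + 0.03540 = 0.05354 K/W
Q = ΔT/ΣR = (296 K − 270.75 K)/0.05354 = 471.6 W
From the inner boundary to the gypsum board/common brick interface, ΣR_partial = 0.01494 K/W.
T_interface = T_in − Q·ΣR_partial = 296 K − (471.6)(0.01494) = 289.0 K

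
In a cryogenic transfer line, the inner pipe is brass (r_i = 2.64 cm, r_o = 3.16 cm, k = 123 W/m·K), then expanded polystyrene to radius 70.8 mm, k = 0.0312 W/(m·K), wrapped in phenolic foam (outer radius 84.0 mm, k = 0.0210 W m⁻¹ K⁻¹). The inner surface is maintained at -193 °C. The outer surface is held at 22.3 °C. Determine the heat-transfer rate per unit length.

Treat each layer as a resistance in series:
  R'_brass = ln(0.0316/0.0264)/(2πk) = 0.1798/(2π·123) = 2.326×10^-4 m·K/W
  R'_expanded polystyrene = ln(0.0708/0.0316)/(2πk) = 0.8067/(2π·0.0312) = 4.115 m·K/W
  R'_phenolic foam = ln(0.0840/0.0708)/(2πk) = 0.1710/(2π·0.0210) = 1.296 m·K/W
ΣR = 2.326×10^-4 + 4.115 + 1.296 = 5.411 m·K/W
Q' = ΔT/ΣR = (-193 °C − 22.3 °C)/5.411 = -39.8 W/m
(Negative Q' ⇒ heat flows inward; heat gain = 39.8 W/m.)

Q' = 39.8 W/m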